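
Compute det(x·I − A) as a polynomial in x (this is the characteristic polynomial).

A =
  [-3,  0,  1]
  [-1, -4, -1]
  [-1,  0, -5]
x^3 + 12*x^2 + 48*x + 64

Expanding det(x·I − A) (e.g. by cofactor expansion or by noting that A is similar to its Jordan form J, which has the same characteristic polynomial as A) gives
  χ_A(x) = x^3 + 12*x^2 + 48*x + 64
which factors as (x + 4)^3. The eigenvalues (with algebraic multiplicities) are λ = -4 with multiplicity 3.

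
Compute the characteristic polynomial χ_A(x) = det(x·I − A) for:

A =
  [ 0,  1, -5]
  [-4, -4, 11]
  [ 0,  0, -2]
x^3 + 6*x^2 + 12*x + 8

Expanding det(x·I − A) (e.g. by cofactor expansion or by noting that A is similar to its Jordan form J, which has the same characteristic polynomial as A) gives
  χ_A(x) = x^3 + 6*x^2 + 12*x + 8
which factors as (x + 2)^3. The eigenvalues (with algebraic multiplicities) are λ = -2 with multiplicity 3.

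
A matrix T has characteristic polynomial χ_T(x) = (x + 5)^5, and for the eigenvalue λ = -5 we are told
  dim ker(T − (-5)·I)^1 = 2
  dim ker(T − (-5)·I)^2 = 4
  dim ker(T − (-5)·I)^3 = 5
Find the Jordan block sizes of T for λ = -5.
Block sizes for λ = -5: [3, 2]

From the dimensions of kernels of powers, the number of Jordan blocks of size at least j is d_j − d_{j−1} where d_j = dim ker(N^j) (with d_0 = 0). Computing the differences gives [2, 2, 1].
The number of blocks of size exactly k is (#blocks of size ≥ k) − (#blocks of size ≥ k + 1), so the partition is: 1 block(s) of size 2, 1 block(s) of size 3.
In nonincreasing order the block sizes are [3, 2].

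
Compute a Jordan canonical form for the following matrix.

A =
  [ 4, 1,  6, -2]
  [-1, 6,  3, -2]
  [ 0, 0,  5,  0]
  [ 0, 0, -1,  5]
J_3(5) ⊕ J_1(5)

The characteristic polynomial is
  det(x·I − A) = x^4 - 20*x^3 + 150*x^2 - 500*x + 625 = (x - 5)^4

Eigenvalues and multiplicities (the geometric multiplicity of λ is n − rank(A − λI), which equals the number of Jordan blocks for λ):
  λ = 5: algebraic multiplicity = 4, geometric multiplicity = 2

Determining the block sizes for each eigenvalue:
  λ = 5: with am = 4 and gm = 2, the partition is not yet determined (e.g. several partitions of 4 into 2 parts exist). Let N = A − (5)·I. Computing rank(N^1) = 2, rank(N^2) = 1, rank(N^3) = 0; the number of blocks of size ≥ j is rank(N^{j−1}) − rank(N^j), giving [2, 1, 1]. So we have 1 block(s) of size 3, 1 block(s) of size 1 → block sizes [3, 1]

Assembling the blocks gives a Jordan form
J =
  [5, 1, 0, 0]
  [0, 5, 1, 0]
  [0, 0, 5, 0]
  [0, 0, 0, 5]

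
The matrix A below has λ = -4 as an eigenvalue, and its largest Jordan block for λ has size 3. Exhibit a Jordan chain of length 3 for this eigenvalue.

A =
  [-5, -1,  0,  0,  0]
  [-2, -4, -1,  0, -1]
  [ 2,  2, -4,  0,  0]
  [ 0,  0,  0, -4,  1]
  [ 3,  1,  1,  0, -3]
A Jordan chain for λ = -4 of length 3:
v_1 = (3, -3, -6, 3, 0)ᵀ
v_2 = (-1, -2, 2, 0, 3)ᵀ
v_3 = (1, 0, 0, 0, 0)ᵀ

Let N = A − (-4)·I. We want v_3 with N^3 v_3 = 0 but N^2 v_3 ≠ 0; then v_{j-1} := N · v_j for j = 3, …, 2.

Pick v_3 = (1, 0, 0, 0, 0)ᵀ.
Then v_2 = N · v_3 = (-1, -2, 2, 0, 3)ᵀ.
Then v_1 = N · v_2 = (3, -3, -6, 3, 0)ᵀ.

Sanity check: (A − (-4)·I) v_1 = (0, 0, 0, 0, 0)ᵀ = 0. ✓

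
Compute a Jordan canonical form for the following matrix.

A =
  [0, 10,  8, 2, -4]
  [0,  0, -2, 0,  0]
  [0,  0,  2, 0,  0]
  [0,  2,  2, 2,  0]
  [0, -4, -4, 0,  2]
J_1(0) ⊕ J_1(0) ⊕ J_1(2) ⊕ J_1(2) ⊕ J_1(2)

The characteristic polynomial is
  det(x·I − A) = x^5 - 6*x^4 + 12*x^3 - 8*x^2 = x^2*(x - 2)^3

Eigenvalues and multiplicities (the geometric multiplicity of λ is n − rank(A − λI), which equals the number of Jordan blocks for λ):
  λ = 0: algebraic multiplicity = 2, geometric multiplicity = 2
  λ = 2: algebraic multiplicity = 3, geometric multiplicity = 3

Determining the block sizes for each eigenvalue:
  λ = 0: gm = am = 2, so every block has size 1 → block sizes [1, 1]
  λ = 2: gm = am = 3, so every block has size 1 → block sizes [1, 1, 1]

Assembling the blocks gives a Jordan form
J =
  [0, 0, 0, 0, 0]
  [0, 0, 0, 0, 0]
  [0, 0, 2, 0, 0]
  [0, 0, 0, 2, 0]
  [0, 0, 0, 0, 2]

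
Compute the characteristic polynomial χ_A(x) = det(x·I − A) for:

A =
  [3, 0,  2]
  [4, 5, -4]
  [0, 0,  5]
x^3 - 13*x^2 + 55*x - 75

Expanding det(x·I − A) (e.g. by cofactor expansion or by noting that A is similar to its Jordan form J, which has the same characteristic polynomial as A) gives
  χ_A(x) = x^3 - 13*x^2 + 55*x - 75
which factors as (x - 5)^2*(x - 3). The eigenvalues (with algebraic multiplicities) are λ = 3 with multiplicity 1, λ = 5 with multiplicity 2.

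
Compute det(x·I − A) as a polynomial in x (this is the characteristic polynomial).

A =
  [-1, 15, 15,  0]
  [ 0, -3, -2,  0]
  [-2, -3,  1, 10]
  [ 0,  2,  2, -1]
x^4 + 4*x^3 + 6*x^2 + 4*x + 1

Expanding det(x·I − A) (e.g. by cofactor expansion or by noting that A is similar to its Jordan form J, which has the same characteristic polynomial as A) gives
  χ_A(x) = x^4 + 4*x^3 + 6*x^2 + 4*x + 1
which factors as (x + 1)^4. The eigenvalues (with algebraic multiplicities) are λ = -1 with multiplicity 4.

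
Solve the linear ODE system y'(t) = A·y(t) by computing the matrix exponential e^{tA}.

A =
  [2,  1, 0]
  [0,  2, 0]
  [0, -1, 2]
e^{tA} =
  [exp(2*t), t*exp(2*t), 0]
  [0, exp(2*t), 0]
  [0, -t*exp(2*t), exp(2*t)]

Strategy: write A = P · J · P⁻¹ where J is a Jordan canonical form, so e^{tA} = P · e^{tJ} · P⁻¹, and e^{tJ} can be computed block-by-block.

A has Jordan form
J =
  [2, 1, 0]
  [0, 2, 0]
  [0, 0, 2]
(up to reordering of blocks).

Per-block formulas:
  For a 2×2 Jordan block J_2(2): exp(t · J_2(2)) = e^(2t)·(I + t·N), where N is the 2×2 nilpotent shift.
  For a 1×1 block at λ = 2: exp(t · [2]) = [e^(2t)].

After assembling e^{tJ} and conjugating by P, we get:

e^{tA} =
  [exp(2*t), t*exp(2*t), 0]
  [0, exp(2*t), 0]
  [0, -t*exp(2*t), exp(2*t)]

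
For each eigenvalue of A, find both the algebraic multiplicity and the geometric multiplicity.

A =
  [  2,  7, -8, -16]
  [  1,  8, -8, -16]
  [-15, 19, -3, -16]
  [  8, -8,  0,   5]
λ = 1: alg = 2, geom = 1; λ = 5: alg = 2, geom = 2

Step 1 — factor the characteristic polynomial to read off the algebraic multiplicities:
  χ_A(x) = (x - 5)^2*(x - 1)^2

Step 2 — compute geometric multiplicities via the rank-nullity identity g(λ) = n − rank(A − λI):
  rank(A − (1)·I) = 3, so dim ker(A − (1)·I) = n − 3 = 1
  rank(A − (5)·I) = 2, so dim ker(A − (5)·I) = n − 2 = 2

Summary:
  λ = 1: algebraic multiplicity = 2, geometric multiplicity = 1
  λ = 5: algebraic multiplicity = 2, geometric multiplicity = 2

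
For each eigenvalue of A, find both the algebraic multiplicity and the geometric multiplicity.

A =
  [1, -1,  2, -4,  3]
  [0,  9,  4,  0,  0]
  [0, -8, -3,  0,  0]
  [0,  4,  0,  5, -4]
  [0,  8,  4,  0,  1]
λ = 1: alg = 3, geom = 2; λ = 5: alg = 2, geom = 2

Step 1 — factor the characteristic polynomial to read off the algebraic multiplicities:
  χ_A(x) = (x - 5)^2*(x - 1)^3

Step 2 — compute geometric multiplicities via the rank-nullity identity g(λ) = n − rank(A − λI):
  rank(A − (1)·I) = 3, so dim ker(A − (1)·I) = n − 3 = 2
  rank(A − (5)·I) = 3, so dim ker(A − (5)·I) = n − 3 = 2

Summary:
  λ = 1: algebraic multiplicity = 3, geometric multiplicity = 2
  λ = 5: algebraic multiplicity = 2, geometric multiplicity = 2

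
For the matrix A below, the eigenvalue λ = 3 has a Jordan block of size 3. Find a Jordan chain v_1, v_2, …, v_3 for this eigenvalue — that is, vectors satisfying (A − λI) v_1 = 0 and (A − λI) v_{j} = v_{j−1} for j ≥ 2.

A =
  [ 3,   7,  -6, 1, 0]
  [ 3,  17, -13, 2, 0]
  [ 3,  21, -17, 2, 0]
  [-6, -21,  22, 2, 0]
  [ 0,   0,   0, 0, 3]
A Jordan chain for λ = 3 of length 3:
v_1 = (-3, -9, -9, 9, 0)ᵀ
v_2 = (0, 3, 3, -6, 0)ᵀ
v_3 = (1, 0, 0, 0, 0)ᵀ

Let N = A − (3)·I. We want v_3 with N^3 v_3 = 0 but N^2 v_3 ≠ 0; then v_{j-1} := N · v_j for j = 3, …, 2.

Pick v_3 = (1, 0, 0, 0, 0)ᵀ.
Then v_2 = N · v_3 = (0, 3, 3, -6, 0)ᵀ.
Then v_1 = N · v_2 = (-3, -9, -9, 9, 0)ᵀ.

Sanity check: (A − (3)·I) v_1 = (0, 0, 0, 0, 0)ᵀ = 0. ✓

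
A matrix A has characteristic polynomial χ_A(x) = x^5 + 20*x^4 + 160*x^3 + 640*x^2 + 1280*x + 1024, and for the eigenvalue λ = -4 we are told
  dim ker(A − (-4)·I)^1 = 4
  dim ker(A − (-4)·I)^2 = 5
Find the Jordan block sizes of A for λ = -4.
Block sizes for λ = -4: [2, 1, 1, 1]

From the dimensions of kernels of powers, the number of Jordan blocks of size at least j is d_j − d_{j−1} where d_j = dim ker(N^j) (with d_0 = 0). Computing the differences gives [4, 1].
The number of blocks of size exactly k is (#blocks of size ≥ k) − (#blocks of size ≥ k + 1), so the partition is: 3 block(s) of size 1, 1 block(s) of size 2.
In nonincreasing order the block sizes are [2, 1, 1, 1].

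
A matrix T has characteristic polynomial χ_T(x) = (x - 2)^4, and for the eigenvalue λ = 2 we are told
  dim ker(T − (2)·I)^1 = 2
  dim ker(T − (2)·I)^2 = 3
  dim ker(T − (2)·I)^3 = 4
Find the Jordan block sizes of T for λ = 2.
Block sizes for λ = 2: [3, 1]

From the dimensions of kernels of powers, the number of Jordan blocks of size at least j is d_j − d_{j−1} where d_j = dim ker(N^j) (with d_0 = 0). Computing the differences gives [2, 1, 1].
The number of blocks of size exactly k is (#blocks of size ≥ k) − (#blocks of size ≥ k + 1), so the partition is: 1 block(s) of size 1, 1 block(s) of size 3.
In nonincreasing order the block sizes are [3, 1].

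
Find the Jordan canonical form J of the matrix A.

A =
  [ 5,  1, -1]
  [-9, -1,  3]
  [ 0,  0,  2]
J_2(2) ⊕ J_1(2)

The characteristic polynomial is
  det(x·I − A) = x^3 - 6*x^2 + 12*x - 8 = (x - 2)^3

Eigenvalues and multiplicities (the geometric multiplicity of λ is n − rank(A − λI), which equals the number of Jordan blocks for λ):
  λ = 2: algebraic multiplicity = 3, geometric multiplicity = 2

Determining the block sizes for each eigenvalue:
  λ = 2: 2 blocks summing to 3 forces exactly one block of size 2 and the rest size 1 → block sizes [2, 1]

Assembling the blocks gives a Jordan form
J =
  [2, 1, 0]
  [0, 2, 0]
  [0, 0, 2]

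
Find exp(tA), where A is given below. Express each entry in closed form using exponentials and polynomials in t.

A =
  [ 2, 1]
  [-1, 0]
e^{tA} =
  [t*exp(t) + exp(t), t*exp(t)]
  [-t*exp(t), -t*exp(t) + exp(t)]

Strategy: write A = P · J · P⁻¹ where J is a Jordan canonical form, so e^{tA} = P · e^{tJ} · P⁻¹, and e^{tJ} can be computed block-by-block.

A has Jordan form
J =
  [1, 1]
  [0, 1]
(up to reordering of blocks).

Per-block formulas:
  For a 2×2 Jordan block J_2(1): exp(t · J_2(1)) = e^(1t)·(I + t·N), where N is the 2×2 nilpotent shift.

After assembling e^{tJ} and conjugating by P, we get:

e^{tA} =
  [t*exp(t) + exp(t), t*exp(t)]
  [-t*exp(t), -t*exp(t) + exp(t)]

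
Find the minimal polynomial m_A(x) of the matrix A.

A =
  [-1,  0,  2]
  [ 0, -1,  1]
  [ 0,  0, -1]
x^2 + 2*x + 1

The characteristic polynomial is χ_A(x) = (x + 1)^3, so the eigenvalues are known. The minimal polynomial is
  m_A(x) = Π_λ (x − λ)^{k_λ}
where k_λ is the size of the *largest* Jordan block for λ (equivalently, the smallest k with (A − λI)^k v = 0 for every generalised eigenvector v of λ).

  λ = -1: largest Jordan block has size 2, contributing (x + 1)^2

So m_A(x) = (x + 1)^2 = x^2 + 2*x + 1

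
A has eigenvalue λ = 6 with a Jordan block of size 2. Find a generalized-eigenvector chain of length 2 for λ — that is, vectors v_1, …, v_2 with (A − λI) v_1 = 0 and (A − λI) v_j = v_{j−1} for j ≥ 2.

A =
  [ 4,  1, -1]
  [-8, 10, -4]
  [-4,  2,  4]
A Jordan chain for λ = 6 of length 2:
v_1 = (-2, -8, -4)ᵀ
v_2 = (1, 0, 0)ᵀ

Let N = A − (6)·I. We want v_2 with N^2 v_2 = 0 but N^1 v_2 ≠ 0; then v_{j-1} := N · v_j for j = 2, …, 2.

Pick v_2 = (1, 0, 0)ᵀ.
Then v_1 = N · v_2 = (-2, -8, -4)ᵀ.

Sanity check: (A − (6)·I) v_1 = (0, 0, 0)ᵀ = 0. ✓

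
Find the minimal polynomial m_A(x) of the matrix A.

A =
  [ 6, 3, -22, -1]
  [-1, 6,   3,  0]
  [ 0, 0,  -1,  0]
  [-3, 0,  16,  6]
x^4 - 17*x^3 + 90*x^2 - 108*x - 216

The characteristic polynomial is χ_A(x) = (x - 6)^3*(x + 1), so the eigenvalues are known. The minimal polynomial is
  m_A(x) = Π_λ (x − λ)^{k_λ}
where k_λ is the size of the *largest* Jordan block for λ (equivalently, the smallest k with (A − λI)^k v = 0 for every generalised eigenvector v of λ).

  λ = -1: largest Jordan block has size 1, contributing (x + 1)
  λ = 6: largest Jordan block has size 3, contributing (x − 6)^3

So m_A(x) = (x - 6)^3*(x + 1) = x^4 - 17*x^3 + 90*x^2 - 108*x - 216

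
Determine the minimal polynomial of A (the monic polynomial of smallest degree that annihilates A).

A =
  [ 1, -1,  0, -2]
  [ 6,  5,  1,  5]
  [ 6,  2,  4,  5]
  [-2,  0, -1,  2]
x^3 - 9*x^2 + 27*x - 27

The characteristic polynomial is χ_A(x) = (x - 3)^4, so the eigenvalues are known. The minimal polynomial is
  m_A(x) = Π_λ (x − λ)^{k_λ}
where k_λ is the size of the *largest* Jordan block for λ (equivalently, the smallest k with (A − λI)^k v = 0 for every generalised eigenvector v of λ).

  λ = 3: largest Jordan block has size 3, contributing (x − 3)^3

So m_A(x) = (x - 3)^3 = x^3 - 9*x^2 + 27*x - 27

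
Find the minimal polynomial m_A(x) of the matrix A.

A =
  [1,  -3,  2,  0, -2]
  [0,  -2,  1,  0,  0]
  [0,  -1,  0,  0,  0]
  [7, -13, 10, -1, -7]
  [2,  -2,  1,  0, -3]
x^3 + 3*x^2 + 3*x + 1

The characteristic polynomial is χ_A(x) = (x + 1)^5, so the eigenvalues are known. The minimal polynomial is
  m_A(x) = Π_λ (x − λ)^{k_λ}
where k_λ is the size of the *largest* Jordan block for λ (equivalently, the smallest k with (A − λI)^k v = 0 for every generalised eigenvector v of λ).

  λ = -1: largest Jordan block has size 3, contributing (x + 1)^3

So m_A(x) = (x + 1)^3 = x^3 + 3*x^2 + 3*x + 1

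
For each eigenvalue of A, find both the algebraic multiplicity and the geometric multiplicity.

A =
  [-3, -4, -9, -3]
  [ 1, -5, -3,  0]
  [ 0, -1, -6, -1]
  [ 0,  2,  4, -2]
λ = -4: alg = 4, geom = 2

Step 1 — factor the characteristic polynomial to read off the algebraic multiplicities:
  χ_A(x) = (x + 4)^4

Step 2 — compute geometric multiplicities via the rank-nullity identity g(λ) = n − rank(A − λI):
  rank(A − (-4)·I) = 2, so dim ker(A − (-4)·I) = n − 2 = 2

Summary:
  λ = -4: algebraic multiplicity = 4, geometric multiplicity = 2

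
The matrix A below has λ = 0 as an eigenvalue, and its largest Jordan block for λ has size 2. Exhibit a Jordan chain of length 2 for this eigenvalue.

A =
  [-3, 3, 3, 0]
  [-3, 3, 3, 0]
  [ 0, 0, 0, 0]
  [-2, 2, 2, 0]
A Jordan chain for λ = 0 of length 2:
v_1 = (-3, -3, 0, -2)ᵀ
v_2 = (1, 0, 0, 0)ᵀ

Let N = A − (0)·I. We want v_2 with N^2 v_2 = 0 but N^1 v_2 ≠ 0; then v_{j-1} := N · v_j for j = 2, …, 2.

Pick v_2 = (1, 0, 0, 0)ᵀ.
Then v_1 = N · v_2 = (-3, -3, 0, -2)ᵀ.

Sanity check: (A − (0)·I) v_1 = (0, 0, 0, 0)ᵀ = 0. ✓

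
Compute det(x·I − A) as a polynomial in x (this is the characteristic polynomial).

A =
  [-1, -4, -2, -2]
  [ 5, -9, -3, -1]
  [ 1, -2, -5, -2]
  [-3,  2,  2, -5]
x^4 + 20*x^3 + 150*x^2 + 500*x + 625

Expanding det(x·I − A) (e.g. by cofactor expansion or by noting that A is similar to its Jordan form J, which has the same characteristic polynomial as A) gives
  χ_A(x) = x^4 + 20*x^3 + 150*x^2 + 500*x + 625
which factors as (x + 5)^4. The eigenvalues (with algebraic multiplicities) are λ = -5 with multiplicity 4.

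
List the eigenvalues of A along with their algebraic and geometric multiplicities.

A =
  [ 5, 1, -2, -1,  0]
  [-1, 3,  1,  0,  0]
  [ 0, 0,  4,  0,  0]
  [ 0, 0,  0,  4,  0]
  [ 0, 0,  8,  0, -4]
λ = -4: alg = 1, geom = 1; λ = 4: alg = 4, geom = 2

Step 1 — factor the characteristic polynomial to read off the algebraic multiplicities:
  χ_A(x) = (x - 4)^4*(x + 4)

Step 2 — compute geometric multiplicities via the rank-nullity identity g(λ) = n − rank(A − λI):
  rank(A − (-4)·I) = 4, so dim ker(A − (-4)·I) = n − 4 = 1
  rank(A − (4)·I) = 3, so dim ker(A − (4)·I) = n − 3 = 2

Summary:
  λ = -4: algebraic multiplicity = 1, geometric multiplicity = 1
  λ = 4: algebraic multiplicity = 4, geometric multiplicity = 2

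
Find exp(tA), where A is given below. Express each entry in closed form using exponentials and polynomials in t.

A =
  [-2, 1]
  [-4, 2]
e^{tA} =
  [1 - 2*t, t]
  [-4*t, 2*t + 1]

Strategy: write A = P · J · P⁻¹ where J is a Jordan canonical form, so e^{tA} = P · e^{tJ} · P⁻¹, and e^{tJ} can be computed block-by-block.

A has Jordan form
J =
  [0, 1]
  [0, 0]
(up to reordering of blocks).

Per-block formulas:
  For a 2×2 Jordan block J_2(0): exp(t · J_2(0)) = e^(0t)·(I + t·N), where N is the 2×2 nilpotent shift.

After assembling e^{tJ} and conjugating by P, we get:

e^{tA} =
  [1 - 2*t, t]
  [-4*t, 2*t + 1]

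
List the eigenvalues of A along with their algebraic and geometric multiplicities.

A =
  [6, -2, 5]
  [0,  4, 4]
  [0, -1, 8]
λ = 6: alg = 3, geom = 1

Step 1 — factor the characteristic polynomial to read off the algebraic multiplicities:
  χ_A(x) = (x - 6)^3

Step 2 — compute geometric multiplicities via the rank-nullity identity g(λ) = n − rank(A − λI):
  rank(A − (6)·I) = 2, so dim ker(A − (6)·I) = n − 2 = 1

Summary:
  λ = 6: algebraic multiplicity = 3, geometric multiplicity = 1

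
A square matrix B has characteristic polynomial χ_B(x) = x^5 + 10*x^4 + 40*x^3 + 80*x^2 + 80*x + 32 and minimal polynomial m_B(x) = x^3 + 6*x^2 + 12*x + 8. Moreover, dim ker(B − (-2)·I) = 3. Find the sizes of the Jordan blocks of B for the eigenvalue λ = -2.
Block sizes for λ = -2: [3, 1, 1]

Step 1 — from the characteristic polynomial, algebraic multiplicity of λ = -2 is 5. From dim ker(B − (-2)·I) = 3, there are exactly 3 Jordan blocks for λ = -2.
Step 2 — from the minimal polynomial, the factor (x + 2)^3 tells us the largest block for λ = -2 has size 3.
Step 3 — with total size 5, 3 blocks, and largest block 3, the block sizes (in nonincreasing order) are [3, 1, 1].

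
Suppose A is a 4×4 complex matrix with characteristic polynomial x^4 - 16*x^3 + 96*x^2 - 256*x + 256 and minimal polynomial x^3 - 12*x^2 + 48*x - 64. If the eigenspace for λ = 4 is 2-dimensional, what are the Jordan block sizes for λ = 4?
Block sizes for λ = 4: [3, 1]

Step 1 — from the characteristic polynomial, algebraic multiplicity of λ = 4 is 4. From dim ker(A − (4)·I) = 2, there are exactly 2 Jordan blocks for λ = 4.
Step 2 — from the minimal polynomial, the factor (x − 4)^3 tells us the largest block for λ = 4 has size 3.
Step 3 — with total size 4, 2 blocks, and largest block 3, the block sizes (in nonincreasing order) are [3, 1].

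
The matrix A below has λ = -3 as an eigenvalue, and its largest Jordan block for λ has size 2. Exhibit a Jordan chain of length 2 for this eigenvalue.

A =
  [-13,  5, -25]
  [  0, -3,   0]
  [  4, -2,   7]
A Jordan chain for λ = -3 of length 2:
v_1 = (-10, 0, 4)ᵀ
v_2 = (1, 0, 0)ᵀ

Let N = A − (-3)·I. We want v_2 with N^2 v_2 = 0 but N^1 v_2 ≠ 0; then v_{j-1} := N · v_j for j = 2, …, 2.

Pick v_2 = (1, 0, 0)ᵀ.
Then v_1 = N · v_2 = (-10, 0, 4)ᵀ.

Sanity check: (A − (-3)·I) v_1 = (0, 0, 0)ᵀ = 0. ✓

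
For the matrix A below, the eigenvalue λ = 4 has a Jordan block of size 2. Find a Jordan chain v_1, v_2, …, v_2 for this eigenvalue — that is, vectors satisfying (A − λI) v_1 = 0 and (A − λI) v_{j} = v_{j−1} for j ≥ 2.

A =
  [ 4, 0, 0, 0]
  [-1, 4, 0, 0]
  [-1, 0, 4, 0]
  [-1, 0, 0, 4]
A Jordan chain for λ = 4 of length 2:
v_1 = (0, -1, -1, -1)ᵀ
v_2 = (1, 0, 0, 0)ᵀ

Let N = A − (4)·I. We want v_2 with N^2 v_2 = 0 but N^1 v_2 ≠ 0; then v_{j-1} := N · v_j for j = 2, …, 2.

Pick v_2 = (1, 0, 0, 0)ᵀ.
Then v_1 = N · v_2 = (0, -1, -1, -1)ᵀ.

Sanity check: (A − (4)·I) v_1 = (0, 0, 0, 0)ᵀ = 0. ✓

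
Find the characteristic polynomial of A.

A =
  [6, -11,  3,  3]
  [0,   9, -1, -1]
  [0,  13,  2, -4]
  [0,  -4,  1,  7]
x^4 - 24*x^3 + 216*x^2 - 864*x + 1296

Expanding det(x·I − A) (e.g. by cofactor expansion or by noting that A is similar to its Jordan form J, which has the same characteristic polynomial as A) gives
  χ_A(x) = x^4 - 24*x^3 + 216*x^2 - 864*x + 1296
which factors as (x - 6)^4. The eigenvalues (with algebraic multiplicities) are λ = 6 with multiplicity 4.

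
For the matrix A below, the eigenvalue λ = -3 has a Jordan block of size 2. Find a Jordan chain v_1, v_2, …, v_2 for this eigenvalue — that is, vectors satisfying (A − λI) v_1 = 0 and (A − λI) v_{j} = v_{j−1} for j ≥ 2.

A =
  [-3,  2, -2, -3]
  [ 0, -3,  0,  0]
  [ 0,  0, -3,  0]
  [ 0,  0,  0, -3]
A Jordan chain for λ = -3 of length 2:
v_1 = (2, 0, 0, 0)ᵀ
v_2 = (0, 1, 0, 0)ᵀ

Let N = A − (-3)·I. We want v_2 with N^2 v_2 = 0 but N^1 v_2 ≠ 0; then v_{j-1} := N · v_j for j = 2, …, 2.

Pick v_2 = (0, 1, 0, 0)ᵀ.
Then v_1 = N · v_2 = (2, 0, 0, 0)ᵀ.

Sanity check: (A − (-3)·I) v_1 = (0, 0, 0, 0)ᵀ = 0. ✓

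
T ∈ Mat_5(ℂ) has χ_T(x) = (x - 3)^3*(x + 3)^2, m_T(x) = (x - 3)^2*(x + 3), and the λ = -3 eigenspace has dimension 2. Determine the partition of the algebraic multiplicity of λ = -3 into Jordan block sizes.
Block sizes for λ = -3: [1, 1]

Step 1 — from the characteristic polynomial, algebraic multiplicity of λ = -3 is 2. From dim ker(T − (-3)·I) = 2, there are exactly 2 Jordan blocks for λ = -3.
Step 2 — from the minimal polynomial, the factor (x + 3) tells us the largest block for λ = -3 has size 1.
Step 3 — with total size 2, 2 blocks, and largest block 1, the block sizes (in nonincreasing order) are [1, 1].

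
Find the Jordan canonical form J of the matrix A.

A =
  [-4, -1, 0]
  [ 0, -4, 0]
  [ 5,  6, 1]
J_2(-4) ⊕ J_1(1)

The characteristic polynomial is
  det(x·I − A) = x^3 + 7*x^2 + 8*x - 16 = (x - 1)*(x + 4)^2

Eigenvalues and multiplicities (the geometric multiplicity of λ is n − rank(A − λI), which equals the number of Jordan blocks for λ):
  λ = -4: algebraic multiplicity = 2, geometric multiplicity = 1
  λ = 1: algebraic multiplicity = 1, geometric multiplicity = 1

Determining the block sizes for each eigenvalue:
  λ = -4: one block (gm = 1), so the single block has size am = 2 → block sizes [2]
  λ = 1: one block (gm = 1), so the single block has size am = 1 → block sizes [1]

Assembling the blocks gives a Jordan form
J =
  [-4,  1, 0]
  [ 0, -4, 0]
  [ 0,  0, 1]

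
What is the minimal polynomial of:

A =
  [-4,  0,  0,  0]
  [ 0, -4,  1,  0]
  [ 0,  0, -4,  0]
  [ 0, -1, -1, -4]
x^3 + 12*x^2 + 48*x + 64

The characteristic polynomial is χ_A(x) = (x + 4)^4, so the eigenvalues are known. The minimal polynomial is
  m_A(x) = Π_λ (x − λ)^{k_λ}
where k_λ is the size of the *largest* Jordan block for λ (equivalently, the smallest k with (A − λI)^k v = 0 for every generalised eigenvector v of λ).

  λ = -4: largest Jordan block has size 3, contributing (x + 4)^3

So m_A(x) = (x + 4)^3 = x^3 + 12*x^2 + 48*x + 64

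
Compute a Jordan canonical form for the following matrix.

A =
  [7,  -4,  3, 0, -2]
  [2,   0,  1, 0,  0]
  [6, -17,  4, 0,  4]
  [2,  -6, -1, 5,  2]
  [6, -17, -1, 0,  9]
J_3(5) ⊕ J_1(5) ⊕ J_1(5)

The characteristic polynomial is
  det(x·I − A) = x^5 - 25*x^4 + 250*x^3 - 1250*x^2 + 3125*x - 3125 = (x - 5)^5

Eigenvalues and multiplicities (the geometric multiplicity of λ is n − rank(A − λI), which equals the number of Jordan blocks for λ):
  λ = 5: algebraic multiplicity = 5, geometric multiplicity = 3

Determining the block sizes for each eigenvalue:
  λ = 5: with am = 5 and gm = 3, the partition is not yet determined (e.g. several partitions of 5 into 3 parts exist). Let N = A − (5)·I. Computing rank(N^1) = 2, rank(N^2) = 1, rank(N^3) = 0; the number of blocks of size ≥ j is rank(N^{j−1}) − rank(N^j), giving [3, 1, 1]. So we have 1 block(s) of size 3, 2 block(s) of size 1 → block sizes [3, 1, 1]

Assembling the blocks gives a Jordan form
J =
  [5, 1, 0, 0, 0]
  [0, 5, 1, 0, 0]
  [0, 0, 5, 0, 0]
  [0, 0, 0, 5, 0]
  [0, 0, 0, 0, 5]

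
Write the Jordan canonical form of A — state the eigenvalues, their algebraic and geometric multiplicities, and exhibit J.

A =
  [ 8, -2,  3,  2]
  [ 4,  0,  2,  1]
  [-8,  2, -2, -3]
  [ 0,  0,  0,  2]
J_3(2) ⊕ J_1(2)

The characteristic polynomial is
  det(x·I − A) = x^4 - 8*x^3 + 24*x^2 - 32*x + 16 = (x - 2)^4

Eigenvalues and multiplicities (the geometric multiplicity of λ is n − rank(A − λI), which equals the number of Jordan blocks for λ):
  λ = 2: algebraic multiplicity = 4, geometric multiplicity = 2

Determining the block sizes for each eigenvalue:
  λ = 2: with am = 4 and gm = 2, the partition is not yet determined (e.g. several partitions of 4 into 2 parts exist). Let N = A − (2)·I. Computing rank(N^1) = 2, rank(N^2) = 1, rank(N^3) = 0; the number of blocks of size ≥ j is rank(N^{j−1}) − rank(N^j), giving [2, 1, 1]. So we have 1 block(s) of size 3, 1 block(s) of size 1 → block sizes [3, 1]

Assembling the blocks gives a Jordan form
J =
  [2, 1, 0, 0]
  [0, 2, 1, 0]
  [0, 0, 2, 0]
  [0, 0, 0, 2]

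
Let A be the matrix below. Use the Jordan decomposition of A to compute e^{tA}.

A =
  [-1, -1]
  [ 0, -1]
e^{tA} =
  [exp(-t), -t*exp(-t)]
  [0, exp(-t)]

Strategy: write A = P · J · P⁻¹ where J is a Jordan canonical form, so e^{tA} = P · e^{tJ} · P⁻¹, and e^{tJ} can be computed block-by-block.

A has Jordan form
J =
  [-1,  1]
  [ 0, -1]
(up to reordering of blocks).

Per-block formulas:
  For a 2×2 Jordan block J_2(-1): exp(t · J_2(-1)) = e^(-1t)·(I + t·N), where N is the 2×2 nilpotent shift.

After assembling e^{tJ} and conjugating by P, we get:

e^{tA} =
  [exp(-t), -t*exp(-t)]
  [0, exp(-t)]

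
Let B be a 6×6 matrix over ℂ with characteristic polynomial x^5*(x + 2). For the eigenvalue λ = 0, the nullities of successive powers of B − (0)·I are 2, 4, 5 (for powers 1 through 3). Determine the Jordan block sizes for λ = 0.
Block sizes for λ = 0: [3, 2]

From the dimensions of kernels of powers, the number of Jordan blocks of size at least j is d_j − d_{j−1} where d_j = dim ker(N^j) (with d_0 = 0). Computing the differences gives [2, 2, 1].
The number of blocks of size exactly k is (#blocks of size ≥ k) − (#blocks of size ≥ k + 1), so the partition is: 1 block(s) of size 2, 1 block(s) of size 3.
In nonincreasing order the block sizes are [3, 2].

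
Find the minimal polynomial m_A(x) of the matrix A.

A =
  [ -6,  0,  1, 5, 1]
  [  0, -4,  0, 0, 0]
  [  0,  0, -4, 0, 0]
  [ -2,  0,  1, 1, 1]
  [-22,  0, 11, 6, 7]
x^3 - 2*x^2 - 15*x + 36

The characteristic polynomial is χ_A(x) = (x - 3)^2*(x + 4)^3, so the eigenvalues are known. The minimal polynomial is
  m_A(x) = Π_λ (x − λ)^{k_λ}
where k_λ is the size of the *largest* Jordan block for λ (equivalently, the smallest k with (A − λI)^k v = 0 for every generalised eigenvector v of λ).

  λ = -4: largest Jordan block has size 1, contributing (x + 4)
  λ = 3: largest Jordan block has size 2, contributing (x − 3)^2

So m_A(x) = (x - 3)^2*(x + 4) = x^3 - 2*x^2 - 15*x + 36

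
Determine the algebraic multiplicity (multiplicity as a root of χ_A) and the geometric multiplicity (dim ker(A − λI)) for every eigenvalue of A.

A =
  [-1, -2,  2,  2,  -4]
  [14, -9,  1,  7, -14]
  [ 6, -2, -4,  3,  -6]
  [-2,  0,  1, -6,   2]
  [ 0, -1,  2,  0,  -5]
λ = -5: alg = 5, geom = 3

Step 1 — factor the characteristic polynomial to read off the algebraic multiplicities:
  χ_A(x) = (x + 5)^5

Step 2 — compute geometric multiplicities via the rank-nullity identity g(λ) = n − rank(A − λI):
  rank(A − (-5)·I) = 2, so dim ker(A − (-5)·I) = n − 2 = 3

Summary:
  λ = -5: algebraic multiplicity = 5, geometric multiplicity = 3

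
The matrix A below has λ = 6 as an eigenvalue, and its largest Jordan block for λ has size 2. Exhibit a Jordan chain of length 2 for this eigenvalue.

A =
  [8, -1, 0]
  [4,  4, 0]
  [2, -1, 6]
A Jordan chain for λ = 6 of length 2:
v_1 = (2, 4, 2)ᵀ
v_2 = (1, 0, 0)ᵀ

Let N = A − (6)·I. We want v_2 with N^2 v_2 = 0 but N^1 v_2 ≠ 0; then v_{j-1} := N · v_j for j = 2, …, 2.

Pick v_2 = (1, 0, 0)ᵀ.
Then v_1 = N · v_2 = (2, 4, 2)ᵀ.

Sanity check: (A − (6)·I) v_1 = (0, 0, 0)ᵀ = 0. ✓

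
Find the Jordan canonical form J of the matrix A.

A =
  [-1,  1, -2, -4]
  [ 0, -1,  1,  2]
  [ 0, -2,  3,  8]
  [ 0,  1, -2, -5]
J_3(-1) ⊕ J_1(-1)

The characteristic polynomial is
  det(x·I − A) = x^4 + 4*x^3 + 6*x^2 + 4*x + 1 = (x + 1)^4

Eigenvalues and multiplicities (the geometric multiplicity of λ is n − rank(A − λI), which equals the number of Jordan blocks for λ):
  λ = -1: algebraic multiplicity = 4, geometric multiplicity = 2

Determining the block sizes for each eigenvalue:
  λ = -1: with am = 4 and gm = 2, the partition is not yet determined (e.g. several partitions of 4 into 2 parts exist). Let N = A − (-1)·I. Computing rank(N^1) = 2, rank(N^2) = 1, rank(N^3) = 0; the number of blocks of size ≥ j is rank(N^{j−1}) − rank(N^j), giving [2, 1, 1]. So we have 1 block(s) of size 3, 1 block(s) of size 1 → block sizes [3, 1]

Assembling the blocks gives a Jordan form
J =
  [-1,  1,  0,  0]
  [ 0, -1,  1,  0]
  [ 0,  0, -1,  0]
  [ 0,  0,  0, -1]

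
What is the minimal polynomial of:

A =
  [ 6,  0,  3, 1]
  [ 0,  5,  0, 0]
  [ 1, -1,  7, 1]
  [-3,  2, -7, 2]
x^3 - 15*x^2 + 75*x - 125

The characteristic polynomial is χ_A(x) = (x - 5)^4, so the eigenvalues are known. The minimal polynomial is
  m_A(x) = Π_λ (x − λ)^{k_λ}
where k_λ is the size of the *largest* Jordan block for λ (equivalently, the smallest k with (A − λI)^k v = 0 for every generalised eigenvector v of λ).

  λ = 5: largest Jordan block has size 3, contributing (x − 5)^3

So m_A(x) = (x - 5)^3 = x^3 - 15*x^2 + 75*x - 125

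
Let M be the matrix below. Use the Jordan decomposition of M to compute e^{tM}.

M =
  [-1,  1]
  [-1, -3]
e^{tM} =
  [t*exp(-2*t) + exp(-2*t), t*exp(-2*t)]
  [-t*exp(-2*t), -t*exp(-2*t) + exp(-2*t)]

Strategy: write M = P · J · P⁻¹ where J is a Jordan canonical form, so e^{tM} = P · e^{tJ} · P⁻¹, and e^{tJ} can be computed block-by-block.

M has Jordan form
J =
  [-2,  1]
  [ 0, -2]
(up to reordering of blocks).

Per-block formulas:
  For a 2×2 Jordan block J_2(-2): exp(t · J_2(-2)) = e^(-2t)·(I + t·N), where N is the 2×2 nilpotent shift.

After assembling e^{tJ} and conjugating by P, we get:

e^{tM} =
  [t*exp(-2*t) + exp(-2*t), t*exp(-2*t)]
  [-t*exp(-2*t), -t*exp(-2*t) + exp(-2*t)]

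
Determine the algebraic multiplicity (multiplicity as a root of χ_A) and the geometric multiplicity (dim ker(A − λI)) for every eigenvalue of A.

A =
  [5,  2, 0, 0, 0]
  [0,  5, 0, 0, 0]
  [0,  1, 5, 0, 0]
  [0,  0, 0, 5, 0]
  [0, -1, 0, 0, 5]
λ = 5: alg = 5, geom = 4

Step 1 — factor the characteristic polynomial to read off the algebraic multiplicities:
  χ_A(x) = (x - 5)^5

Step 2 — compute geometric multiplicities via the rank-nullity identity g(λ) = n − rank(A − λI):
  rank(A − (5)·I) = 1, so dim ker(A − (5)·I) = n − 1 = 4

Summary:
  λ = 5: algebraic multiplicity = 5, geometric multiplicity = 4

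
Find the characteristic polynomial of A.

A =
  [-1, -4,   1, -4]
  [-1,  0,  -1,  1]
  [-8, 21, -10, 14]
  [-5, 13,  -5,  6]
x^4 + 5*x^3 + 6*x^2 - 4*x - 8

Expanding det(x·I − A) (e.g. by cofactor expansion or by noting that A is similar to its Jordan form J, which has the same characteristic polynomial as A) gives
  χ_A(x) = x^4 + 5*x^3 + 6*x^2 - 4*x - 8
which factors as (x - 1)*(x + 2)^3. The eigenvalues (with algebraic multiplicities) are λ = -2 with multiplicity 3, λ = 1 with multiplicity 1.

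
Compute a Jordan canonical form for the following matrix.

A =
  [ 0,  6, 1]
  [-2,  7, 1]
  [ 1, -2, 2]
J_3(3)

The characteristic polynomial is
  det(x·I − A) = x^3 - 9*x^2 + 27*x - 27 = (x - 3)^3

Eigenvalues and multiplicities (the geometric multiplicity of λ is n − rank(A − λI), which equals the number of Jordan blocks for λ):
  λ = 3: algebraic multiplicity = 3, geometric multiplicity = 1

Determining the block sizes for each eigenvalue:
  λ = 3: one block (gm = 1), so the single block has size am = 3 → block sizes [3]

Assembling the blocks gives a Jordan form
J =
  [3, 1, 0]
  [0, 3, 1]
  [0, 0, 3]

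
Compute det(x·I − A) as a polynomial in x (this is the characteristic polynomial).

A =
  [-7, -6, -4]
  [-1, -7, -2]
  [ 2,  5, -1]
x^3 + 15*x^2 + 75*x + 125

Expanding det(x·I − A) (e.g. by cofactor expansion or by noting that A is similar to its Jordan form J, which has the same characteristic polynomial as A) gives
  χ_A(x) = x^3 + 15*x^2 + 75*x + 125
which factors as (x + 5)^3. The eigenvalues (with algebraic multiplicities) are λ = -5 with multiplicity 3.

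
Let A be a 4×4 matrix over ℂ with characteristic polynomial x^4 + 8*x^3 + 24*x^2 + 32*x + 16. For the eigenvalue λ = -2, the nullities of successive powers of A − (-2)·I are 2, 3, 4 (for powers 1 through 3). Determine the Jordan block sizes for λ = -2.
Block sizes for λ = -2: [3, 1]

From the dimensions of kernels of powers, the number of Jordan blocks of size at least j is d_j − d_{j−1} where d_j = dim ker(N^j) (with d_0 = 0). Computing the differences gives [2, 1, 1].
The number of blocks of size exactly k is (#blocks of size ≥ k) − (#blocks of size ≥ k + 1), so the partition is: 1 block(s) of size 1, 1 block(s) of size 3.
In nonincreasing order the block sizes are [3, 1].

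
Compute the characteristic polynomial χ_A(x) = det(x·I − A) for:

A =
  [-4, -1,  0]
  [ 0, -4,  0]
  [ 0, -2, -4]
x^3 + 12*x^2 + 48*x + 64

Expanding det(x·I − A) (e.g. by cofactor expansion or by noting that A is similar to its Jordan form J, which has the same characteristic polynomial as A) gives
  χ_A(x) = x^3 + 12*x^2 + 48*x + 64
which factors as (x + 4)^3. The eigenvalues (with algebraic multiplicities) are λ = -4 with multiplicity 3.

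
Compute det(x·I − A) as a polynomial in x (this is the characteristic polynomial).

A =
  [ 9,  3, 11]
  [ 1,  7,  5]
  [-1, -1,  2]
x^3 - 18*x^2 + 108*x - 216

Expanding det(x·I − A) (e.g. by cofactor expansion or by noting that A is similar to its Jordan form J, which has the same characteristic polynomial as A) gives
  χ_A(x) = x^3 - 18*x^2 + 108*x - 216
which factors as (x - 6)^3. The eigenvalues (with algebraic multiplicities) are λ = 6 with multiplicity 3.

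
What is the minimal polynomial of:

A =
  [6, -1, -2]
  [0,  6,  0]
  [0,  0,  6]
x^2 - 12*x + 36

The characteristic polynomial is χ_A(x) = (x - 6)^3, so the eigenvalues are known. The minimal polynomial is
  m_A(x) = Π_λ (x − λ)^{k_λ}
where k_λ is the size of the *largest* Jordan block for λ (equivalently, the smallest k with (A − λI)^k v = 0 for every generalised eigenvector v of λ).

  λ = 6: largest Jordan block has size 2, contributing (x − 6)^2

So m_A(x) = (x - 6)^2 = x^2 - 12*x + 36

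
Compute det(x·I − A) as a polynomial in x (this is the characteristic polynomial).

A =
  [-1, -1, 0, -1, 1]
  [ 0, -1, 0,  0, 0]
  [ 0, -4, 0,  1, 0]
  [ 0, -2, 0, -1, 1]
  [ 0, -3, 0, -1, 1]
x^5 + 2*x^4 + x^3

Expanding det(x·I − A) (e.g. by cofactor expansion or by noting that A is similar to its Jordan form J, which has the same characteristic polynomial as A) gives
  χ_A(x) = x^5 + 2*x^4 + x^3
which factors as x^3*(x + 1)^2. The eigenvalues (with algebraic multiplicities) are λ = -1 with multiplicity 2, λ = 0 with multiplicity 3.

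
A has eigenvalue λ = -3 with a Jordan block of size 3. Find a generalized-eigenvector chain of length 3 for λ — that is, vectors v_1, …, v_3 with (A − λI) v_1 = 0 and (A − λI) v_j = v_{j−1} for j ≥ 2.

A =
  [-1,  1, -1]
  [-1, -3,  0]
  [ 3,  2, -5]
A Jordan chain for λ = -3 of length 3:
v_1 = (0, -2, -2)ᵀ
v_2 = (2, -1, 3)ᵀ
v_3 = (1, 0, 0)ᵀ

Let N = A − (-3)·I. We want v_3 with N^3 v_3 = 0 but N^2 v_3 ≠ 0; then v_{j-1} := N · v_j for j = 3, …, 2.

Pick v_3 = (1, 0, 0)ᵀ.
Then v_2 = N · v_3 = (2, -1, 3)ᵀ.
Then v_1 = N · v_2 = (0, -2, -2)ᵀ.

Sanity check: (A − (-3)·I) v_1 = (0, 0, 0)ᵀ = 0. ✓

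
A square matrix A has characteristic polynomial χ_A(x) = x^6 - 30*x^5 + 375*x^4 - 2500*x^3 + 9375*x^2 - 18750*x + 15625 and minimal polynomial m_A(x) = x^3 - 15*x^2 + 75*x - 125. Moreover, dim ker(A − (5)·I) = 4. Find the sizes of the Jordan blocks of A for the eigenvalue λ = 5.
Block sizes for λ = 5: [3, 1, 1, 1]

Step 1 — from the characteristic polynomial, algebraic multiplicity of λ = 5 is 6. From dim ker(A − (5)·I) = 4, there are exactly 4 Jordan blocks for λ = 5.
Step 2 — from the minimal polynomial, the factor (x − 5)^3 tells us the largest block for λ = 5 has size 3.
Step 3 — with total size 6, 4 blocks, and largest block 3, the block sizes (in nonincreasing order) are [3, 1, 1, 1].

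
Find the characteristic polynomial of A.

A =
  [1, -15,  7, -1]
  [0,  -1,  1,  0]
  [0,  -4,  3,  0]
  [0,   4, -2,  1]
x^4 - 4*x^3 + 6*x^2 - 4*x + 1

Expanding det(x·I − A) (e.g. by cofactor expansion or by noting that A is similar to its Jordan form J, which has the same characteristic polynomial as A) gives
  χ_A(x) = x^4 - 4*x^3 + 6*x^2 - 4*x + 1
which factors as (x - 1)^4. The eigenvalues (with algebraic multiplicities) are λ = 1 with multiplicity 4.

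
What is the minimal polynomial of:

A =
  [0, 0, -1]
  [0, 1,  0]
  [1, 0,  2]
x^2 - 2*x + 1

The characteristic polynomial is χ_A(x) = (x - 1)^3, so the eigenvalues are known. The minimal polynomial is
  m_A(x) = Π_λ (x − λ)^{k_λ}
where k_λ is the size of the *largest* Jordan block for λ (equivalently, the smallest k with (A − λI)^k v = 0 for every generalised eigenvector v of λ).

  λ = 1: largest Jordan block has size 2, contributing (x − 1)^2

So m_A(x) = (x - 1)^2 = x^2 - 2*x + 1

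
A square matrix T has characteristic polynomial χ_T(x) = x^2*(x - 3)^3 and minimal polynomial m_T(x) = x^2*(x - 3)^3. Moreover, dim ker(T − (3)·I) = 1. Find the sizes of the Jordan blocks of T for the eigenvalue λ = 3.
Block sizes for λ = 3: [3]

Step 1 — from the characteristic polynomial, algebraic multiplicity of λ = 3 is 3. From dim ker(T − (3)·I) = 1, there are exactly 1 Jordan blocks for λ = 3.
Step 2 — from the minimal polynomial, the factor (x − 3)^3 tells us the largest block for λ = 3 has size 3.
Step 3 — with total size 3, 1 blocks, and largest block 3, the block sizes (in nonincreasing order) are [3].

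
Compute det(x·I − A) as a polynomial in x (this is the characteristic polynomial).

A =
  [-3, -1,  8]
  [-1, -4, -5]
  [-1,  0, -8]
x^3 + 15*x^2 + 75*x + 125

Expanding det(x·I − A) (e.g. by cofactor expansion or by noting that A is similar to its Jordan form J, which has the same characteristic polynomial as A) gives
  χ_A(x) = x^3 + 15*x^2 + 75*x + 125
which factors as (x + 5)^3. The eigenvalues (with algebraic multiplicities) are λ = -5 with multiplicity 3.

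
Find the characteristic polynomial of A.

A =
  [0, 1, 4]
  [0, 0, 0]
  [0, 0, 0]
x^3

Expanding det(x·I − A) (e.g. by cofactor expansion or by noting that A is similar to its Jordan form J, which has the same characteristic polynomial as A) gives
  χ_A(x) = x^3
which factors as x^3. The eigenvalues (with algebraic multiplicities) are λ = 0 with multiplicity 3.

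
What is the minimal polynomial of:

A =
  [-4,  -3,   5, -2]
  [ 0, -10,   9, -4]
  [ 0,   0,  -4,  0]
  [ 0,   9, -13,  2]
x^3 + 12*x^2 + 48*x + 64

The characteristic polynomial is χ_A(x) = (x + 4)^4, so the eigenvalues are known. The minimal polynomial is
  m_A(x) = Π_λ (x − λ)^{k_λ}
where k_λ is the size of the *largest* Jordan block for λ (equivalently, the smallest k with (A − λI)^k v = 0 for every generalised eigenvector v of λ).

  λ = -4: largest Jordan block has size 3, contributing (x + 4)^3

So m_A(x) = (x + 4)^3 = x^3 + 12*x^2 + 48*x + 64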